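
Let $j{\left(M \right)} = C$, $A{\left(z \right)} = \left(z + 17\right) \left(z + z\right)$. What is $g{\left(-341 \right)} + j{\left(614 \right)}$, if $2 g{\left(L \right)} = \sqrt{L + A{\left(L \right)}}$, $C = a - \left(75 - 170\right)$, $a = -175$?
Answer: $-80 + \frac{\sqrt{220627}}{2} \approx 154.85$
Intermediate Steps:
$A{\left(z \right)} = 2 z \left(17 + z\right)$ ($A{\left(z \right)} = \left(17 + z\right) 2 z = 2 z \left(17 + z\right)$)
$C = -80$ ($C = -175 - \left(75 - 170\right) = -175 - -95 = -175 + 95 = -80$)
$g{\left(L \right)} = \frac{\sqrt{L + 2 L \left(17 + L\right)}}{2}$
$j{\left(M \right)} = -80$
$g{\left(-341 \right)} + j{\left(614 \right)} = \frac{\sqrt{- 341 \left(35 + 2 \left(-341\right)\right)}}{2} - 80 = \frac{\sqrt{- 341 \left(35 - 682\right)}}{2} - 80 = \frac{\sqrt{\left(-341\right) \left(-647\right)}}{2} - 80 = \frac{\sqrt{220627}}{2} - 80 = -80 + \frac{\sqrt{220627}}{2}$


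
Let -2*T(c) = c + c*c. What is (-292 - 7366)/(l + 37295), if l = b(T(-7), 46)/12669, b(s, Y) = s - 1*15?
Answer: -4619962/22499539 ≈ -0.20534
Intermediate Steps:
T(c) = -c/2 - c²/2 (T(c) = -(c + c*c)/2 = -(c + c²)/2 = -c/2 - c²/2)
b(s, Y) = -15 + s (b(s, Y) = s - 15 = -15 + s)
l = -12/4223 (l = (-15 - ½*(-7)*(1 - 7))/12669 = (-15 - ½*(-7)*(-6))*(1/12669) = (-15 - 21)*(1/12669) = -36*1/12669 = -12/4223 ≈ -0.0028416)
(-292 - 7366)/(l + 37295) = (-292 - 7366)/(-12/4223 + 37295) = -7658/157496773/4223 = -7658*4223/157496773 = -4619962/22499539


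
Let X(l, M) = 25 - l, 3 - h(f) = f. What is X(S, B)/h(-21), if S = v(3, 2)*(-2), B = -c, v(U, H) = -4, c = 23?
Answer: 17/24 ≈ 0.70833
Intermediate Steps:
h(f) = 3 - f
B = -23 (B = -1*23 = -23)
S = 8 (S = -4*(-2) = 8)
X(S, B)/h(-21) = (25 - 1*8)/(3 - 1*(-21)) = (25 - 8)/(3 + 21) = 17/24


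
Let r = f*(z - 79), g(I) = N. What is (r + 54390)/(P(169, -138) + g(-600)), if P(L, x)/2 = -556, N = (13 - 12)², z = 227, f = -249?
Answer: -17538/1111 ≈ -15.786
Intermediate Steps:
N = 1 (N = 1² = 1)
P(L, x) = -1112 (P(L, x) = 2*(-556) = -1112)
g(I) = 1
r = -36852 (r = -249*(227 - 79) = -249*148 = -36852)
(r + 54390)/(P(169, -138) + g(-600)) = (-36852 + 54390)/(-1112 + 1) = 17538/(-1111) = 17538*(-1/1111) = -17538/1111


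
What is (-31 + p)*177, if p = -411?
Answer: -78234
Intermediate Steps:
(-31 + p)*177 = (-31 - 411)*177 = -442*177 = -78234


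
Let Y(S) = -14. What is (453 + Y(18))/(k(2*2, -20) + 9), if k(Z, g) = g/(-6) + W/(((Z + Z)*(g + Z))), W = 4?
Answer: 42144/1181 ≈ 35.685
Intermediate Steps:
k(Z, g) = -g/6 + 2/(Z*(Z + g)) (k(Z, g) = g/(-6) + 4/(((Z + Z)*(g + Z))) = g*(-⅙) + 4/(((2*Z)*(Z + g))) = -g/6 + 4/((2*Z*(Z + g))) = -g/6 + 4*(1/(2*Z*(Z + g))) = -g/6 + 2/(Z*(Z + g)))
(453 + Y(18))/(k(2*2, -20) + 9) = (453 - 14)/((12 - 1*2*2*(-20)² - 1*(-20)*(2*2)²)/(6*((2*2))*(2*2 - 20)) + 9) = 439/((⅙)*(12 - 1*4*400 - 1*(-20)*4²)/(4*(4 - 20)) + 9) = 439/((⅙)*(¼)*(12 - 1600 - 1*(-20)*16)/(-16) + 9) = 439/((⅙)*(¼)*(-1/16)*(12 - 1600 + 320) + 9) = 439/((⅙)*(¼)*(-1/16)*(-1268) + 9) = 439/(317/96 + 9) = 439/(1181/96) = 439*(96/1181) = 42144/1181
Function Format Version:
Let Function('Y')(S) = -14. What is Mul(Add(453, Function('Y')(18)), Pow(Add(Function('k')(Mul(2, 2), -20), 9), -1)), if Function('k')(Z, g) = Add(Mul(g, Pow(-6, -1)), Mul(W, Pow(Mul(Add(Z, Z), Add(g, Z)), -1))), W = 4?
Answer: Rational(42144, 1181) ≈ 35.685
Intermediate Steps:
Function('k')(Z, g) = Add(Mul(Rational(-1, 6), g), Mul(2, Pow(Z, -1), Pow(Add(Z, g), -1))) (Function('k')(Z, g) = Add(Mul(g, Pow(-6, -1)), Mul(4, Pow(Mul(Add(Z, Z), Add(g, Z)), -1))) = Add(Mul(g, Rational(-1, 6)), Mul(4, Pow(Mul(Mul(2, Z), Add(Z, g)), -1))) = Add(Mul(Rational(-1, 6), g), Mul(4, Pow(Mul(2, Z, Add(Z, g)), -1))) = Add(Mul(Rational(-1, 6), g), Mul(4, Mul(Rational(1, 2), Pow(Z, -1), Pow(Add(Z, g), -1)))) = Add(Mul(Rational(-1, 6), g), Mul(2, Pow(Z, -1), Pow(Add(Z, g), -1))))
Mul(Add(453, Function('Y')(18)), Pow(Add(Function('k')(Mul(2, 2), -20), 9), -1)) = Mul(Add(453, -14), Pow(Add(Mul(Rational(1, 6), Pow(Mul(2, 2), -1), Pow(Add(Mul(2, 2), -20), -1), Add(12, Mul(-1, Mul(2, 2), Pow(-20, 2)), Mul(-1, -20, Pow(Mul(2, 2), 2)))), 9), -1)) = Mul(439, Pow(Add(Mul(Rational(1, 6), Pow(4, -1), Pow(Add(4, -20), -1), Add(12, Mul(-1, 4, 400), Mul(-1, -20, Pow(4, 2)))), 9), -1)) = Mul(439, Pow(Add(Mul(Rational(1, 6), Rational(1, 4), Pow(-16, -1), Add(12, -1600, Mul(-1, -20, 16))), 9), -1)) = Mul(439, Pow(Add(Mul(Rational(1, 6), Rational(1, 4), Rational(-1, 16), Add(12, -1600, 320)), 9), -1)) = Mul(439, Pow(Add(Mul(Rational(1, 6), Rational(1, 4), Rational(-1, 16), -1268), 9), -1)) = Mul(439, Pow(Add(Rational(317, 96), 9), -1)) = Mul(439, Pow(Rational(1181, 96), -1)) = Mul(439, Rational(96, 1181)) = Rational(42144, 1181)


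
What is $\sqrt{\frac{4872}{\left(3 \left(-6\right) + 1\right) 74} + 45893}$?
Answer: $\frac{\sqrt{18155620169}}{629} \approx 214.22$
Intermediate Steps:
$\sqrt{\frac{4872}{\left(3 \left(-6\right) + 1\right) 74} + 45893} = \sqrt{\frac{4872}{\left(-18 + 1\right) 74} + 45893} = \sqrt{\frac{4872}{\left(-17\right) 74} + 45893} = \sqrt{\frac{4872}{-1258} + 45893} = \sqrt{4872 \left(- \frac{1}{1258}\right) + 45893} = \sqrt{- \frac{2436}{629} + 45893} = \sqrt{\frac{28864261}{629}} = \frac{\sqrt{18155620169}}{629}$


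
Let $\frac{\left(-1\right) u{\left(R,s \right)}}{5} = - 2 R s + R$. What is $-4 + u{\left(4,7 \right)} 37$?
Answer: $9616$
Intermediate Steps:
$u{\left(R,s \right)} = - 5 R + 10 R s$ ($u{\left(R,s \right)} = - 5 \left(- 2 R s + R\right) = - 5 \left(R - 2 R s\right) = - 5 R + 10 R s$)
$-4 + u{\left(4,7 \right)} 37 = -4 + 5 \cdot 4 \left(-1 + 2 \cdot 7\right) 37 = -4 + 5 \cdot 4 \left(-1 + 14\right) 37 = -4 + 5 \cdot 4 \cdot 13 \cdot 37 = -4 + 260 \cdot 37 = -4 + 9620 = 9616$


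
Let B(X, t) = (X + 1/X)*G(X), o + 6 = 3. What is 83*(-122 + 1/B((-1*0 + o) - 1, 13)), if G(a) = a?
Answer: -172059/17 ≈ -10121.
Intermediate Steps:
o = -3 (o = -6 + 3 = -3)
B(X, t) = X*(X + 1/X) (B(X, t) = (X + 1/X)*X = X*(X + 1/X))
83*(-122 + 1/B((-1*0 + o) - 1, 13)) = 83*(-122 + 1/(1 + ((-1*0 - 3) - 1)²)) = 83*(-122 + 1/(1 + ((0 - 3) - 1)²)) = 83*(-122 + 1/(1 + (-3 - 1)²)) = 83*(-122 + 1/(1 + (-4)²)) = 83*(-122 + 1/(1 + 16)) = 83*(-122 + 1/17) = 83*(-2073/17) = -172059/17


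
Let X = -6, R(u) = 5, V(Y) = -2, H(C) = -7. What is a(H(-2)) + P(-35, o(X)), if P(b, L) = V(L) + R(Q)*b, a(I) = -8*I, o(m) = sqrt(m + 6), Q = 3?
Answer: -121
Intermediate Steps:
o(m) = sqrt(6 + m)
P(b, L) = -2 + 5*b
a(H(-2)) + P(-35, o(X)) = -8*(-7) + (-2 + 5*(-35)) = 56 + (-2 - 175) = 56 - 177 = -121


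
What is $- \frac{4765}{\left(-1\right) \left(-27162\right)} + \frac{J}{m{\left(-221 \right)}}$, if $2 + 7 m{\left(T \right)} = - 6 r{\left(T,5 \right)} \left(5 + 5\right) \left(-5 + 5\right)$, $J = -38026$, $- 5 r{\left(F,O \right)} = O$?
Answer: $\frac{3615012977}{27162} \approx 1.3309 \cdot 10^{5}$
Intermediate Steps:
$r{\left(F,O \right)} = - \frac{O}{5}$
$m{\left(T \right)} = - \frac{2}{7}$ ($m{\left(T \right)} = - \frac{2}{7} + \frac{- 6 \left(\left(- \frac{1}{5}\right) 5\right) \left(5 + 5\right) \left(-5 + 5\right)}{7} = - \frac{2}{7} + \frac{\left(-6\right) \left(-1\right) 10 \cdot 0}{7} = - \frac{2}{7} + \frac{6 \cdot 0}{7} = - \frac{2}{7} + \frac{1}{7} \cdot 0 = - \frac{2}{7} + 0 = - \frac{2}{7}$)
$- \frac{4765}{\left(-1\right) \left(-27162\right)} + \frac{J}{m{\left(-221 \right)}} = - \frac{4765}{\left(-1\right) \left(-27162\right)} - \frac{38026}{- \frac{2}{7}} = - \frac{4765}{27162} - -133091 = \left(-4765\right) \frac{1}{27162} + 133091 = - \frac{4765}{27162} + 133091 = \frac{3615012977}{27162}$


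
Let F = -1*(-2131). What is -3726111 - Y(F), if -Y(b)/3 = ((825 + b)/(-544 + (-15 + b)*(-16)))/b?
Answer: -68286945854817/18326600 ≈ -3.7261e+6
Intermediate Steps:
F = 2131
Y(b) = -3*(825 + b)/(b*(-304 - 16*b)) (Y(b) = -3*(825 + b)/(-544 + (-15 + b)*(-16))/b = -3*(825 + b)/(-544 + (240 - 16*b))/b = -3*(825 + b)/(-304 - 16*b)/b = -3*(825 + b)/(b*(-304 - 16*b)))
-3726111 - Y(F) = -3726111 - 3*(825 + 2131)/(16*2131*(19 + 2131)) = -3726111 - 3*2956/(16*2131*2150) = -3726111 - 1*2217/18326600 = -3726111 - 2217/18326600 = -68286945854817/18326600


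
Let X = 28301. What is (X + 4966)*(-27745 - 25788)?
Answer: -1780882311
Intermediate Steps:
(X + 4966)*(-27745 - 25788) = (28301 + 4966)*(-27745 - 25788) = 33267*(-53533) = -1780882311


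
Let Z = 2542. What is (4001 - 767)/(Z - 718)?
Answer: 539/304 ≈ 1.7730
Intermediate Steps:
(4001 - 767)/(Z - 718) = (4001 - 767)/(2542 - 718) = 3234/1824 = 3234*(1/1824) = 539/304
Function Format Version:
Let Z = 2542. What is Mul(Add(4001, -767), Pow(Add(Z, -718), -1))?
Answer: Rational(539, 304) ≈ 1.7730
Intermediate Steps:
Mul(Add(4001, -767), Pow(Add(Z, -718), -1)) = Mul(Add(4001, -767), Pow(Add(2542, -718), -1)) = Mul(3234, Pow(1824, -1)) = Mul(3234, Rational(1, 1824)) = Rational(539, 304)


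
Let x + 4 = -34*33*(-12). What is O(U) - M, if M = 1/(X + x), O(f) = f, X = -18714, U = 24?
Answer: 126097/5254 ≈ 24.000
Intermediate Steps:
x = 13460 (x = -4 - 34*33*(-12) = -4 - 1122*(-12) = -4 + 13464 = 13460)
M = -1/5254 (M = 1/(-18714 + 13460) = 1/(-5254) = -1/5254 ≈ -0.00019033)
O(U) - M = 24 - 1*(-1/5254) = 24 + 1/5254 = 126097/5254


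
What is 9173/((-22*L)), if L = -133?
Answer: 9173/2926 ≈ 3.1350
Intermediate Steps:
9173/((-22*L)) = 9173/((-22*(-133))) = 9173/2926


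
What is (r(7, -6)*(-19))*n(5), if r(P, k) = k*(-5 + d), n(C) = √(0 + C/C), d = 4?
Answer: -114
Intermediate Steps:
n(C) = 1 (n(C) = √(0 + 1) = √1 = 1)
r(P, k) = -k (r(P, k) = k*(-5 + 4) = k*(-1) = -k)
(r(7, -6)*(-19))*n(5) = (-1*(-6)*(-19))*1 = (6*(-19))*1 = -114*1 = -114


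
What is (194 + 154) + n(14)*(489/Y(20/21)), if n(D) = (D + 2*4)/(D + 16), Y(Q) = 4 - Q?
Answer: 149013/320 ≈ 465.67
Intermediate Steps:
n(D) = (8 + D)/(16 + D) (n(D) = (D + 8)/(16 + D) = (8 + D)/(16 + D))
(194 + 154) + n(14)*(489/Y(20/21)) = (194 + 154) + ((8 + 14)/(16 + 14))*(489/(4 - 20/21)) = 348 + (22/30)*(489/(4 - 20/21)) = 348 + ((1/30)*22)*(489/(4 - 1*20/21)) = 348 + 11*(489/(4 - 20/21))/15 = 348 + 11*(489/(64/21))/15 = 348 + 11*(489*(21/64))/15 = 348 + (11/15)*(10269/64) = 348 + 37653/320 = 149013/320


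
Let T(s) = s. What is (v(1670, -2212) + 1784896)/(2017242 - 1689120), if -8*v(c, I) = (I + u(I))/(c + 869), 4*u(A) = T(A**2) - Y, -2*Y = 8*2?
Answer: 6042264421/1110802344 ≈ 5.4396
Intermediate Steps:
Y = -8 (Y = -4*2 = -1/2*16 = -8)
u(A) = 2 + A**2/4 (u(A) = (A**2 - 1*(-8))/4 = (A**2 + 8)/4 = (8 + A**2)/4 = 2 + A**2/4)
v(c, I) = -(2 + I + I**2/4)/(8*(869 + c)) (v(c, I) = -(I + (2 + I**2/4))/(8*(c + 869)) = -(2 + I + I**2/4)/(8*(869 + c)))
(v(1670, -2212) + 1784896)/(2017242 - 1689120) = ((-8 - 1*(-2212)**2 - 4*(-2212))/(32*(869 + 1670)) + 1784896)/(2017242 - 1689120) = ((1/32)*(-8 - 1*4892944 + 8848)/2539 + 1784896)/328122 = ((1/32)*(1/2539)*(-8 - 4892944 + 8848) + 1784896)*(1/328122) = ((1/32)*(1/2539)*(-4884104) + 1784896)*(1/328122) = (-610513/10156 + 1784896)*(1/328122) = (18126793263/10156)*(1/328122) = 6042264421/1110802344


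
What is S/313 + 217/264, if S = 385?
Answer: 169561/82632 ≈ 2.0520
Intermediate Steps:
S/313 + 217/264 = 385/313 + 217/264 = 169561/82632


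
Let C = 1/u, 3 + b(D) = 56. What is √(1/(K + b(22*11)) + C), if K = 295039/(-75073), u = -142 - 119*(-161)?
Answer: √11141509399827358090/23351798370 ≈ 0.14294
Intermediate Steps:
b(D) = 53 (b(D) = -3 + 56 = 53)
u = 19017 (u = -142 + 19159 = 19017)
K = -295039/75073 (K = 295039*(-1/75073) = -295039/75073 ≈ -3.9300)
C = 1/19017 ≈ 5.2585e-5
√(1/(K + b(22*11)) + C) = √(1/(-295039/75073 + 53) + 1/19017) = √(1/(3683830/75073) + 1/19017) = √(75073/3683830 + 1/19017) = √(1431347071/70055395110) = √11141509399827358090/23351798370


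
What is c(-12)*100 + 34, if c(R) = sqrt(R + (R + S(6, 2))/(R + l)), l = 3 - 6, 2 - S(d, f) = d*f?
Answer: 34 + 20*I*sqrt(2370)/3 ≈ 34.0 + 324.55*I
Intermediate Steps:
S(d, f) = 2 - d*f
l = -3
c(R) = sqrt(R + (-10 + R)/(-3 + R)) (c(R) = sqrt(R + (R + (2 - 1*6*2))/(R - 3)) = sqrt(R + (R + (2 - 12))/(-3 + R)) = sqrt(R + (R - 10)/(-3 + R)) = sqrt(R + (-10 + R)/(-3 + R)))
c(-12)*100 + 34 = sqrt((-10 - 12 - 12*(-3 - 12))/(-3 - 12))*100 + 34 = sqrt((-10 - 12 - 12*(-15))/(-15))*100 + 34 = sqrt(-(-10 - 12 + 180)/15)*100 + 34 = sqrt(-1/15*158)*100 + 34 = sqrt(-158/15)*100 + 34 = (I*sqrt(2370)/15)*100 + 34 = 20*I*sqrt(2370)/3 + 34 = 34 + 20*I*sqrt(2370)/3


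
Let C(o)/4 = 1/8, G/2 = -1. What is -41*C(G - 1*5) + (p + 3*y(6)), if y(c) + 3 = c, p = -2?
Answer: -27/2 ≈ -13.500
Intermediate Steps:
G = -2 (G = 2*(-1) = -2)
y(c) = -3 + c
C(o) = 1/2 (C(o) = 4/8 = 4*(1/8) = 1/2)
-41*C(G - 1*5) + (p + 3*y(6)) = -41*1/2 + (-2 + 3*(-3 + 6)) = -41/2 + (-2 + 3*3) = -41/2 + (-2 + 9) = -41/2 + 7 = -27/2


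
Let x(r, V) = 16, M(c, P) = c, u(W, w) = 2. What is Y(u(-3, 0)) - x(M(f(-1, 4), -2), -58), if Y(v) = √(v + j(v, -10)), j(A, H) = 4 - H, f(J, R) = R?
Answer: -12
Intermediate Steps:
Y(v) = √(14 + v) (Y(v) = √(v + (4 - 1*(-10))) = √(v + (4 + 10)) = √(v + 14) = √(14 + v))
Y(u(-3, 0)) - x(M(f(-1, 4), -2), -58) = √(14 + 2) - 1*16 = √16 - 16 = 4 - 16 = -12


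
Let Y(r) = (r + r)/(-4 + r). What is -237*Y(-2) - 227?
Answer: -385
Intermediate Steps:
Y(r) = 2*r/(-4 + r) (Y(r) = (2*r)/(-4 + r) = 2*r/(-4 + r))
-237*Y(-2) - 227 = -474*(-2)/(-4 - 2) - 227 = -474*(-2)/(-6) - 227 = -474*(-2)*(-1)/6 - 227 = -237*2/3 - 227 = -158 - 227 = -385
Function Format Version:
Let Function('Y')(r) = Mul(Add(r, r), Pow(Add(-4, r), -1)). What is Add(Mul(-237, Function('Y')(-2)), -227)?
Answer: -385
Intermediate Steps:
Function('Y')(r) = Mul(2, r, Pow(Add(-4, r), -1)) (Function('Y')(r) = Mul(Mul(2, r), Pow(Add(-4, r), -1)) = Mul(2, r, Pow(Add(-4, r), -1)))
Add(Mul(-237, Function('Y')(-2)), -227) = Add(Mul(-237, Mul(2, -2, Pow(Add(-4, -2), -1))), -227) = Add(Mul(-237, Mul(2, -2, Pow(-6, -1))), -227) = Add(Mul(-237, Mul(2, -2, Rational(-1, 6))), -227) = Add(Mul(-237, Rational(2, 3)), -227) = Add(-158, -227) = -385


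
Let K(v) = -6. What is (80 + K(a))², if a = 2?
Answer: 5476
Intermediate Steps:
(80 + K(a))² = (80 - 6)² = 74² = 5476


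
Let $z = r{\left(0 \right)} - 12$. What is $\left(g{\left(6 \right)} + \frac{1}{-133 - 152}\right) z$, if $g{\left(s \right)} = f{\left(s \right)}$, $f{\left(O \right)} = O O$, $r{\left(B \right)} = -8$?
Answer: $- \frac{41036}{57} \approx -719.93$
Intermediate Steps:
$f{\left(O \right)} = O^{2}$
$g{\left(s \right)} = s^{2}$
$z = -20$ ($z = -8 - 12 = -20$)
$\left(g{\left(6 \right)} + \frac{1}{-133 - 152}\right) z = \left(6^{2} + \frac{1}{-133 - 152}\right) \left(-20\right) = \left(36 + \frac{1}{-285}\right) \left(-20\right) = \left(36 - \frac{1}{285}\right) \left(-20\right) = \frac{10259}{285} \left(-20\right) = - \frac{41036}{57}$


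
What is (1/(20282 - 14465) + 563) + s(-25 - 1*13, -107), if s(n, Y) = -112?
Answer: 2623468/5817 ≈ 451.00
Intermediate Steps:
(1/(20282 - 14465) + 563) + s(-25 - 1*13, -107) = (1/(20282 - 14465) + 563) - 112 = (1/5817 + 563) - 112 = 3274972/5817 - 112 = 2623468/5817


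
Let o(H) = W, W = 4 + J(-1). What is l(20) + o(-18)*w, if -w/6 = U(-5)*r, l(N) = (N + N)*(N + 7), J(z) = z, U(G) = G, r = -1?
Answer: 990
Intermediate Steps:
W = 3 (W = 4 - 1 = 3)
l(N) = 2*N*(7 + N) (l(N) = (2*N)*(7 + N) = 2*N*(7 + N))
o(H) = 3
w = -30 (w = -(-30)*(-1) = -6*5 = -30)
l(20) + o(-18)*w = 2*20*(7 + 20) + 3*(-30) = 2*20*27 - 90 = 1080 - 90 = 990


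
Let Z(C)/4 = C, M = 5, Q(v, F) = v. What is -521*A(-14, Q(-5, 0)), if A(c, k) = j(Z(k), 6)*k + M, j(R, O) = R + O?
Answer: -39075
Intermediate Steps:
Z(C) = 4*C
j(R, O) = O + R
A(c, k) = 5 + k*(6 + 4*k) (A(c, k) = (6 + 4*k)*k + 5 = k*(6 + 4*k) + 5 = 5 + k*(6 + 4*k))
-521*A(-14, Q(-5, 0)) = -521*(5 + 2*(-5)*(3 + 2*(-5))) = -521*(5 + 2*(-5)*(3 - 10)) = -521*(5 + 2*(-5)*(-7)) = -521*(5 + 70) = -521*75 = -39075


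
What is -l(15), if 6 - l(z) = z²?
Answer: 219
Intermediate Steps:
l(z) = 6 - z²
-l(15) = -(6 - 1*15²) = -(6 - 1*225) = -(6 - 225) = -1*(-219) = 219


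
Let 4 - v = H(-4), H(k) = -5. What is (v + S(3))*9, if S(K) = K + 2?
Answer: 126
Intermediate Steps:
S(K) = 2 + K
v = 9 (v = 4 - 1*(-5) = 4 + 5 = 9)
(v + S(3))*9 = (9 + (2 + 3))*9 = (9 + 5)*9 = 14*9 = 126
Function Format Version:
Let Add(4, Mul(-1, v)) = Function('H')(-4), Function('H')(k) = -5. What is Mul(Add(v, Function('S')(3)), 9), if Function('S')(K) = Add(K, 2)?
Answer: 126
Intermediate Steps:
Function('S')(K) = Add(2, K)
v = 9 (v = Add(4, Mul(-1, -5)) = Add(4, 5) = 9)
Mul(Add(v, Function('S')(3)), 9) = Mul(Add(9, Add(2, 3)), 9) = Mul(Add(9, 5), 9) = Mul(14, 9) = 126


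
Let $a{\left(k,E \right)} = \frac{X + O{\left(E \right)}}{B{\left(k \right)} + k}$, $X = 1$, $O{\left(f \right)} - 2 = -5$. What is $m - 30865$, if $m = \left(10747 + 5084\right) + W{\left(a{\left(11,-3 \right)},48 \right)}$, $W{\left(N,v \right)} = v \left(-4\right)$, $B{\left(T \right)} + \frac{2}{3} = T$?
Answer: $-15226$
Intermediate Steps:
$B{\left(T \right)} = - \frac{2}{3} + T$
$O{\left(f \right)} = -3$ ($O{\left(f \right)} = 2 - 5 = -3$)
$a{\left(k,E \right)} = - \frac{2}{- \frac{2}{3} + 2 k}$ ($a{\left(k,E \right)} = \frac{1 - 3}{\left(- \frac{2}{3} + k\right) + k} = - \frac{2}{- \frac{2}{3} + 2 k}$)
$W{\left(N,v \right)} = - 4 v$
$m = 15639$ ($m = \left(10747 + 5084\right) - 192 = 15831 - 192 = 15639$)
$m - 30865 = 15639 - 30865 = -15226$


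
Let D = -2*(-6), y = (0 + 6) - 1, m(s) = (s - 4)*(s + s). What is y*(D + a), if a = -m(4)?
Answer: 60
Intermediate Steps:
m(s) = 2*s*(-4 + s) (m(s) = (-4 + s)*(2*s) = 2*s*(-4 + s))
y = 5 (y = 6 - 1 = 5)
a = 0 (a = -2*4*(-4 + 4) = -2*4*0 = -1*0 = 0)
D = 12
y*(D + a) = 5*(12 + 0) = 5*12 = 60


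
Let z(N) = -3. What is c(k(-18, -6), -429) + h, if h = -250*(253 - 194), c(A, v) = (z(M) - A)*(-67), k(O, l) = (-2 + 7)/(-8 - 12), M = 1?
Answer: -58263/4 ≈ -14566.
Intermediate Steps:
k(O, l) = -1/4 (k(O, l) = 5/(-20) = 5*(-1/20) = -1/4)
c(A, v) = 201 + 67*A (c(A, v) = (-3 - A)*(-67) = 201 + 67*A)
h = -14750 (h = -250*59 = -14750)
c(k(-18, -6), -429) + h = (201 + 67*(-1/4)) - 14750 = (201 - 67/4) - 14750 = 737/4 - 14750 = -58263/4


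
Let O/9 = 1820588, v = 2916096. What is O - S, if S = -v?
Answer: 19301388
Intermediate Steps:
S = -2916096 (S = -1*2916096 = -2916096)
O = 16385292 (O = 9*1820588 = 16385292)
O - S = 16385292 - 1*(-2916096) = 16385292 + 2916096 = 19301388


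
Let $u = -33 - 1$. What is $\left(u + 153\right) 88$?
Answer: $10472$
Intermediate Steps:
$u = -34$ ($u = -33 - 1 = -34$)
$\left(u + 153\right) 88 = \left(-34 + 153\right) 88 = 119 \cdot 88 = 10472$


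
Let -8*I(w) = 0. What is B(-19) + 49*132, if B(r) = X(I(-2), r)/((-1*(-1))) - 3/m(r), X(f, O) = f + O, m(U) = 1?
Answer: 6446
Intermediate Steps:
I(w) = 0 (I(w) = -⅛*0 = 0)
X(f, O) = O + f
B(r) = -3 + r (B(r) = (r + 0)/((-1*(-1))) - 3/1 = r/1 - 3*1 = r*1 - 3 = r - 3 = -3 + r)
B(-19) + 49*132 = (-3 - 19) + 49*132 = -22 + 6468 = 6446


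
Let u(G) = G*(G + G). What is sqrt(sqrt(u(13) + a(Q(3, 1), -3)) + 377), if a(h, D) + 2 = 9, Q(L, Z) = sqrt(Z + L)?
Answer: sqrt(377 + sqrt(345)) ≈ 19.889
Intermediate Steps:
Q(L, Z) = sqrt(L + Z)
u(G) = 2*G**2 (u(G) = G*(2*G) = 2*G**2)
a(h, D) = 7 (a(h, D) = -2 + 9 = 7)
sqrt(sqrt(u(13) + a(Q(3, 1), -3)) + 377) = sqrt(sqrt(2*13**2 + 7) + 377) = sqrt(sqrt(2*169 + 7) + 377) = sqrt(sqrt(338 + 7) + 377) = sqrt(sqrt(345) + 377) = sqrt(377 + sqrt(345))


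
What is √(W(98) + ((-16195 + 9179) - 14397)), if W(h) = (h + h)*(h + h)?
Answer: 7*√347 ≈ 130.40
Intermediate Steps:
W(h) = 4*h² (W(h) = (2*h)*(2*h) = 4*h²)
√(W(98) + ((-16195 + 9179) - 14397)) = √(4*98² + ((-16195 + 9179) - 14397)) = √(4*9604 + (-7016 - 14397)) = √(38416 - 21413) = √17003 = 7*√347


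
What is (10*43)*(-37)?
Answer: -15910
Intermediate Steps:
(10*43)*(-37) = 430*(-37) = -15910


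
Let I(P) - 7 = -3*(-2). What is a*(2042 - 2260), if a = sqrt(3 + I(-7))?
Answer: -872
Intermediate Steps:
I(P) = 13 (I(P) = 7 - 3*(-2) = 7 + 6 = 13)
a = 4 (a = sqrt(3 + 13) = sqrt(16) = 4)
a*(2042 - 2260) = 4*(2042 - 2260) = 4*(-218) = -872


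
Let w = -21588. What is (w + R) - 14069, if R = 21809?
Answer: -13848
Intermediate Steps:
(w + R) - 14069 = (-21588 + 21809) - 14069 = 221 - 14069 = -13848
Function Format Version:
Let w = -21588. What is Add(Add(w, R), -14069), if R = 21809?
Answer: -13848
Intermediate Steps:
Add(Add(w, R), -14069) = Add(Add(-21588, 21809), -14069) = Add(221, -14069) = -13848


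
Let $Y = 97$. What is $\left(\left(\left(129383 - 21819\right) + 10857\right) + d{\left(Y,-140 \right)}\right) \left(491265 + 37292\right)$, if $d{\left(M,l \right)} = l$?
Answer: $62518250517$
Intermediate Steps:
$\left(\left(\left(129383 - 21819\right) + 10857\right) + d{\left(Y,-140 \right)}\right) \left(491265 + 37292\right) = \left(\left(\left(129383 - 21819\right) + 10857\right) - 140\right) \left(491265 + 37292\right) = \left(\left(107564 + 10857\right) - 140\right) 528557 = \left(118421 - 140\right) 528557 = 118281 \cdot 528557 = 62518250517$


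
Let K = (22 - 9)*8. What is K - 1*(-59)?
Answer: 163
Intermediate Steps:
K = 104 (K = 13*8 = 104)
K - 1*(-59) = 104 - 1*(-59) = 104 + 59 = 163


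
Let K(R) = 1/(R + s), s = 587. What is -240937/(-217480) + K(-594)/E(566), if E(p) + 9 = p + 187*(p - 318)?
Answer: 79155056067/71448921880 ≈ 1.1079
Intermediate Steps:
K(R) = 1/(587 + R) (K(R) = 1/(R + 587) = 1/(587 + R))
E(p) = -59475 + 188*p (E(p) = -9 + (p + 187*(p - 318)) = -9 + (p + 187*(-318 + p)) = -9 + (p + (-59466 + 187*p)) = -9 + (-59466 + 188*p) = -59475 + 188*p)
-240937/(-217480) + K(-594)/E(566) = -240937/(-217480) + 1/((587 - 594)*(-59475 + 188*566)) = -240937*(-1/217480) + 1/((-7)*(-59475 + 106408)) = 240937/217480 - ⅐/46933 = 240937/217480 - ⅐*1/46933 = 240937/217480 - 1/328531 = 79155056067/71448921880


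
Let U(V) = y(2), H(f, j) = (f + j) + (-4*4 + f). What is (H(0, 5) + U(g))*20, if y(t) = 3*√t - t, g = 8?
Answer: -260 + 60*√2 ≈ -175.15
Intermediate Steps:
H(f, j) = -16 + j + 2*f (H(f, j) = (f + j) + (-16 + f) = -16 + j + 2*f)
y(t) = -t + 3*√t
U(V) = -2 + 3*√2 (U(V) = -1*2 + 3*√2 = -2 + 3*√2)
(H(0, 5) + U(g))*20 = ((-16 + 5 + 2*0) + (-2 + 3*√2))*20 = ((-16 + 5 + 0) + (-2 + 3*√2))*20 = (-11 + (-2 + 3*√2))*20 = (-13 + 3*√2)*20 = -260 + 60*√2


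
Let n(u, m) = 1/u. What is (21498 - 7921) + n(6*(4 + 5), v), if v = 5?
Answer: 733159/54 ≈ 13577.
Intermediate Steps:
(21498 - 7921) + n(6*(4 + 5), v) = (21498 - 7921) + 1/(6*(4 + 5)) = 13577 + 1/(6*9) = 13577 + 1/54 = 733159/54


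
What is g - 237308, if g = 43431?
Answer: -193877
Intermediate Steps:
g - 237308 = 43431 - 237308 = -193877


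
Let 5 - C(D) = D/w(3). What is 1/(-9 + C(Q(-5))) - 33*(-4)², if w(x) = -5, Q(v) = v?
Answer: -2641/5 ≈ -528.20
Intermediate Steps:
C(D) = 5 + D/5 (C(D) = 5 - D/(-5) = 5 - D*(-1)/5 = 5 - (-1)*D/5 = 5 + D/5)
1/(-9 + C(Q(-5))) - 33*(-4)² = 1/(-9 + (5 + (⅕)*(-5))) - 33*(-4)² = 1/(-9 + (5 - 1)) - 33*16 = 1/(-9 + 4) - 528 = 1/(-5) - 528 = -⅕ - 528 = -2641/5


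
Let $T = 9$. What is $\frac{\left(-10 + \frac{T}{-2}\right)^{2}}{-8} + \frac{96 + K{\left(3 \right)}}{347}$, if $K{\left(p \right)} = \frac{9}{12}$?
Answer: $- \frac{288731}{11104} \approx -26.002$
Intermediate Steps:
$K{\left(p \right)} = \frac{3}{4}$ ($K{\left(p \right)} = 9 \cdot \frac{1}{12} = \frac{3}{4}$)
$\frac{\left(-10 + \frac{T}{-2}\right)^{2}}{-8} + \frac{96 + K{\left(3 \right)}}{347} = \frac{\left(-10 + \frac{9}{-2}\right)^{2}}{-8} + \frac{96 + \frac{3}{4}}{347} = \left(-10 + 9 \left(- \frac{1}{2}\right)\right)^{2} \left(- \frac{1}{8}\right) + \frac{387}{4} \cdot \frac{1}{347} = \left(-10 - \frac{9}{2}\right)^{2} \left(- \frac{1}{8}\right) + \frac{387}{1388} = \left(- \frac{29}{2}\right)^{2} \left(- \frac{1}{8}\right) + \frac{387}{1388} = \frac{841}{4} \left(- \frac{1}{8}\right) + \frac{387}{1388} = - \frac{841}{32} + \frac{387}{1388} = - \frac{288731}{11104}$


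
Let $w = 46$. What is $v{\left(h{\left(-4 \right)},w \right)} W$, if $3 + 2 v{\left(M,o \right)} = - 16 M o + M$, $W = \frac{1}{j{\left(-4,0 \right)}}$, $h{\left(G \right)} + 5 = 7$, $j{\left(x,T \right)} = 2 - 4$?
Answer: $\frac{1473}{4} \approx 368.25$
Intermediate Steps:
$j{\left(x,T \right)} = -2$ ($j{\left(x,T \right)} = 2 - 4 = -2$)
$h{\left(G \right)} = 2$ ($h{\left(G \right)} = -5 + 7 = 2$)
$W = - \frac{1}{2}$ ($W = \frac{1}{-2} = - \frac{1}{2} \approx -0.5$)
$v{\left(M,o \right)} = - \frac{3}{2} + \frac{M}{2} - 8 M o$ ($v{\left(M,o \right)} = - \frac{3}{2} + \frac{- 16 M o + M}{2} = - \frac{3}{2} + \frac{M - 16 M o}{2} = - \frac{3}{2} - \left(- \frac{M}{2} + 8 M o\right) = - \frac{3}{2} + \frac{M}{2} - 8 M o$)
$v{\left(h{\left(-4 \right)},w \right)} W = \left(- \frac{3}{2} + \frac{1}{2} \cdot 2 - 16 \cdot 46\right) \left(- \frac{1}{2}\right) = \left(- \frac{3}{2} + 1 - 736\right) \left(- \frac{1}{2}\right) = \left(- \frac{1473}{2}\right) \left(- \frac{1}{2}\right) = \frac{1473}{4}$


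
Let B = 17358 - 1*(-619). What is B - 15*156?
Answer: 15637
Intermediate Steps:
B = 17977 (B = 17358 + 619 = 17977)
B - 15*156 = 17977 - 15*156 = 17977 - 2340 = 15637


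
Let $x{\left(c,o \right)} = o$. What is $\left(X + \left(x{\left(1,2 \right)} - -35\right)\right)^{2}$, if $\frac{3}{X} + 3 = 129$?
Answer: $\frac{2418025}{1764} \approx 1370.8$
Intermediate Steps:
$X = \frac{1}{42}$ ($X = \frac{3}{-3 + 129} = \frac{3}{126} = 3 \cdot \frac{1}{126} = \frac{1}{42} \approx 0.02381$)
$\left(X + \left(x{\left(1,2 \right)} - -35\right)\right)^{2} = \left(\frac{1}{42} + \left(2 - -35\right)\right)^{2} = \left(\frac{1}{42} + \left(2 + 35\right)\right)^{2} = \left(\frac{1}{42} + 37\right)^{2} = \left(\frac{1555}{42}\right)^{2} = \frac{2418025}{1764}$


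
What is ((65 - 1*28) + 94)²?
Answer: 17161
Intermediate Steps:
((65 - 1*28) + 94)² = ((65 - 28) + 94)² = (37 + 94)² = 131² = 17161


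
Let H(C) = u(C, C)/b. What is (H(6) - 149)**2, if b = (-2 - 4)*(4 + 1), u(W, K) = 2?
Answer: 4999696/225 ≈ 22221.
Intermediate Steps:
b = -30 (b = -6*5 = -30)
H(C) = -1/15 (H(C) = 2/(-30) = 2*(-1/30) = -1/15)
(H(6) - 149)**2 = (-1/15 - 149)**2 = (-2236/15)**2 = 4999696/225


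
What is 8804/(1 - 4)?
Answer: -8804/3 ≈ -2934.7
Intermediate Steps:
8804/(1 - 4) = 8804/(-3) = -⅓*8804 = -8804/3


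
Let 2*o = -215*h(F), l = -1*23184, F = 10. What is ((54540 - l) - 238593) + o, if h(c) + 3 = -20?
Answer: -316793/2 ≈ -1.5840e+5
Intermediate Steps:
h(c) = -23 (h(c) = -3 - 20 = -23)
l = -23184
o = 4945/2 (o = (-215*(-23))/2 = (½)*4945 = 4945/2 ≈ 2472.5)
((54540 - l) - 238593) + o = ((54540 - 1*(-23184)) - 238593) + 4945/2 = ((54540 + 23184) - 238593) + 4945/2 = (77724 - 238593) + 4945/2 = -160869 + 4945/2 = -316793/2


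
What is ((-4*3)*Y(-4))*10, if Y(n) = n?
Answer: 480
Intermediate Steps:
((-4*3)*Y(-4))*10 = (-4*3*(-4))*10 = -12*(-4)*10 = 48*10 = 480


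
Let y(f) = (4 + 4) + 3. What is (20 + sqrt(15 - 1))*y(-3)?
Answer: 220 + 11*sqrt(14) ≈ 261.16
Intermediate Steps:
y(f) = 11 (y(f) = 8 + 3 = 11)
(20 + sqrt(15 - 1))*y(-3) = (20 + sqrt(15 - 1))*11 = (20 + sqrt(14))*11 = 220 + 11*sqrt(14)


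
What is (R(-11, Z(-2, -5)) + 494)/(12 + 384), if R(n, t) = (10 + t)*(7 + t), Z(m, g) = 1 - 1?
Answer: 47/33 ≈ 1.4242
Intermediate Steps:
Z(m, g) = 0
R(n, t) = (7 + t)*(10 + t)
(R(-11, Z(-2, -5)) + 494)/(12 + 384) = ((70 + 0² + 17*0) + 494)/(12 + 384) = ((70 + 0 + 0) + 494)/396 = (70 + 494)*(1/396) = 564*(1/396) = 47/33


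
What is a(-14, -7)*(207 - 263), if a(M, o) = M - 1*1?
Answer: 840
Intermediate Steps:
a(M, o) = -1 + M (a(M, o) = M - 1 = -1 + M)
a(-14, -7)*(207 - 263) = (-1 - 14)*(207 - 263) = -15*(-56) = 840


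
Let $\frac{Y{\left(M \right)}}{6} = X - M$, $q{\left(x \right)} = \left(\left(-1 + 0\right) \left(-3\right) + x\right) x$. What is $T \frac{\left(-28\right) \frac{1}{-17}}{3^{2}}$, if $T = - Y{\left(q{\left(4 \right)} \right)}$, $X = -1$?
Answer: $\frac{1624}{51} \approx 31.843$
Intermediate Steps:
$q{\left(x \right)} = x \left(3 + x\right)$ ($q{\left(x \right)} = \left(\left(-1\right) \left(-3\right) + x\right) x = \left(3 + x\right) x = x \left(3 + x\right)$)
$Y{\left(M \right)} = -6 - 6 M$ ($Y{\left(M \right)} = 6 \left(-1 - M\right) = -6 - 6 M$)
$T = 174$ ($T = - (-6 - 6 \cdot 4 \left(3 + 4\right)) = - (-6 - 6 \cdot 4 \cdot 7) = - (-6 - 168) = \left(-1\right) \left(-174\right) = 174$)
$T \frac{\left(-28\right) \frac{1}{-17}}{3^{2}} = 174 \frac{\left(-28\right) \frac{1}{-17}}{3^{2}} = 174 \frac{\left(-28\right) \left(- \frac{1}{17}\right)}{9} = 174 \cdot \frac{28}{17} \cdot \frac{1}{9} = 174 \cdot \frac{28}{153} = \frac{1624}{51}$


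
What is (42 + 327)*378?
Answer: 139482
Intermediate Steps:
(42 + 327)*378 = 369*378 = 139482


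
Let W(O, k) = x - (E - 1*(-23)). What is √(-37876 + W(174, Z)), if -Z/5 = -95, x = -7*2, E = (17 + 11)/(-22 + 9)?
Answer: I*√6406933/13 ≈ 194.71*I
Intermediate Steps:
E = -28/13 (E = 28/(-13) = 28*(-1/13) = -28/13 ≈ -2.1538)
x = -14
Z = 475 (Z = -5*(-95) = 475)
W(O, k) = -453/13 (W(O, k) = -14 - (-28/13 - 1*(-23)) = -14 - (-28/13 + 23) = -14 - 1*271/13 = -14 - 271/13 = -453/13)
√(-37876 + W(174, Z)) = √(-37876 - 453/13) = √(-492841/13) = I*√6406933/13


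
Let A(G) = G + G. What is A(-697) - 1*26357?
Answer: -27751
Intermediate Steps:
A(G) = 2*G
A(-697) - 1*26357 = 2*(-697) - 1*26357 = -1394 - 26357 = -27751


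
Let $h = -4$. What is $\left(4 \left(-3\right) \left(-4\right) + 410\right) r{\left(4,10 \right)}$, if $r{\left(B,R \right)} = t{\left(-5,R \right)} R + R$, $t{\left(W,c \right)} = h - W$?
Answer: $9160$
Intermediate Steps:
$t{\left(W,c \right)} = -4 - W$
$r{\left(B,R \right)} = 2 R$ ($r{\left(B,R \right)} = \left(-4 - -5\right) R + R = \left(-4 + 5\right) R + R = 1 R + R = R + R = 2 R$)
$\left(4 \left(-3\right) \left(-4\right) + 410\right) r{\left(4,10 \right)} = \left(4 \left(-3\right) \left(-4\right) + 410\right) 2 \cdot 10 = \left(\left(-12\right) \left(-4\right) + 410\right) 20 = \left(48 + 410\right) 20 = 458 \cdot 20 = 9160$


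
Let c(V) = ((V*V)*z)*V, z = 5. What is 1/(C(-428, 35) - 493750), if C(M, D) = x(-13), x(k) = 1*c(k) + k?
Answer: -1/504748 ≈ -1.9812e-6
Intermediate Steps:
c(V) = 5*V³ (c(V) = ((V*V)*5)*V = (V²*5)*V = (5*V²)*V = 5*V³)
x(k) = k + 5*k³ (x(k) = 1*(5*k³) + k = 5*k³ + k = k + 5*k³)
C(M, D) = -10998 (C(M, D) = -13 + 5*(-13)³ = -13 + 5*(-2197) = -13 - 10985 = -10998)
1/(C(-428, 35) - 493750) = 1/(-10998 - 493750) = 1/(-504748) = -1/504748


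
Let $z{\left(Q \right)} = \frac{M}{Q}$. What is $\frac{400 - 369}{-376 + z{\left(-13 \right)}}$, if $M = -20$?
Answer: $- \frac{403}{4868} \approx -0.082785$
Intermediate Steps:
$z{\left(Q \right)} = - \frac{20}{Q}$
$\frac{400 - 369}{-376 + z{\left(-13 \right)}} = \frac{400 - 369}{-376 - \frac{20}{-13}} = \frac{31}{-376 - - \frac{20}{13}} = \frac{31}{-376 + \frac{20}{13}} = \frac{31}{- \frac{4868}{13}} = 31 \left(- \frac{13}{4868}\right) = - \frac{403}{4868}$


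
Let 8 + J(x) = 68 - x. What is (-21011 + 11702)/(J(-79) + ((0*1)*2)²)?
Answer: -9309/139 ≈ -66.971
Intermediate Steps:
J(x) = 60 - x (J(x) = -8 + (68 - x) = 60 - x)
(-21011 + 11702)/(J(-79) + ((0*1)*2)²) = (-21011 + 11702)/((60 - 1*(-79)) + ((0*1)*2)²) = -9309/((60 + 79) + (0*2)²) = -9309/(139 + 0²) = -9309/(139 + 0) = -9309/139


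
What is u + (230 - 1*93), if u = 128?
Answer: 265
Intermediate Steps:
u + (230 - 1*93) = 128 + (230 - 1*93) = 128 + (230 - 93) = 128 + 137 = 265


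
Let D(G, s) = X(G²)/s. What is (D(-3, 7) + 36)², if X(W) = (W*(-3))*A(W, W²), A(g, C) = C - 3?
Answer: 3437316/49 ≈ 70149.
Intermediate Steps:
A(g, C) = -3 + C
X(W) = -3*W*(-3 + W²) (X(W) = (W*(-3))*(-3 + W²) = (-3*W)*(-3 + W²) = -3*W*(-3 + W²))
D(G, s) = 3*G²*(3 - G⁴)/s (D(G, s) = (3*G²*(3 - (G²)²))/s = (3*G²*(3 - G⁴))/s = 3*G²*(3 - G⁴)/s)
(D(-3, 7) + 36)² = (3*(-3)²*(3 - 1*(-3)⁴)/7 + 36)² = (3*9*(⅐)*(3 - 1*81) + 36)² = (3*9*(⅐)*(3 - 81) + 36)² = (3*9*(⅐)*(-78) + 36)² = (-2106/7 + 36)² = (-1854/7)² = 3437316/49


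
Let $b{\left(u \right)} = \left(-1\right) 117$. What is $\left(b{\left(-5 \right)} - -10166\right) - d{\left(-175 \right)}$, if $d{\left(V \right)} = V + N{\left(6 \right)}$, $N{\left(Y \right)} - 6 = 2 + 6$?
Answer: $10210$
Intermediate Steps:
$b{\left(u \right)} = -117$
$N{\left(Y \right)} = 14$ ($N{\left(Y \right)} = 6 + \left(2 + 6\right) = 6 + 8 = 14$)
$d{\left(V \right)} = 14 + V$ ($d{\left(V \right)} = V + 14 = 14 + V$)
$\left(b{\left(-5 \right)} - -10166\right) - d{\left(-175 \right)} = \left(-117 - -10166\right) - \left(14 - 175\right) = \left(-117 + 10166\right) - -161 = 10049 + 161 = 10210$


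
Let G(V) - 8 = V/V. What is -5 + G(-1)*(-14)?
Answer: -131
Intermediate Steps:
G(V) = 9 (G(V) = 8 + V/V = 8 + 1 = 9)
-5 + G(-1)*(-14) = -5 + 9*(-14) = -5 - 126 = -131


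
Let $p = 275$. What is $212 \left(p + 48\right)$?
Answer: $68476$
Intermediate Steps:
$212 \left(p + 48\right) = 212 \left(275 + 48\right) = 212 \cdot 323 = 68476$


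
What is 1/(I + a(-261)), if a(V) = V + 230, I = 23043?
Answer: 1/23012 ≈ 4.3456e-5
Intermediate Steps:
a(V) = 230 + V
1/(I + a(-261)) = 1/(23043 + (230 - 261)) = 1/(23043 - 31) = 1/23012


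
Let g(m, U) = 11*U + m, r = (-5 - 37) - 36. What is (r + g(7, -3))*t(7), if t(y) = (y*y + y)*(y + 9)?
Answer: -93184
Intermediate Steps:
r = -78 (r = -42 - 36 = -78)
t(y) = (9 + y)*(y + y²) (t(y) = (y² + y)*(9 + y) = (y + y²)*(9 + y) = (9 + y)*(y + y²))
g(m, U) = m + 11*U
(r + g(7, -3))*t(7) = (-78 + (7 + 11*(-3)))*(7*(9 + 7² + 10*7)) = (-78 + (7 - 33))*(7*(9 + 49 + 70)) = (-78 - 26)*(7*128) = -104*896 = -93184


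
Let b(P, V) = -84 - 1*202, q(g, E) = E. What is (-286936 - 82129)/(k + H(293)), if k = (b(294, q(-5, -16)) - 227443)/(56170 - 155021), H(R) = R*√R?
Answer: 8308110561410635/245790392796047716 - 1056653548173745045*√293/245790392796047716 ≈ -73.553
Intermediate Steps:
H(R) = R^(3/2)
b(P, V) = -286 (b(P, V) = -84 - 202 = -286)
k = 227729/98851 (k = (-286 - 227443)/(56170 - 155021) = -227729/(-98851) = -227729*(-1/98851) = 227729/98851 ≈ 2.3038)
(-286936 - 82129)/(k + H(293)) = (-286936 - 82129)/(227729/98851 + 293^(3/2)) = -369065/(227729/98851 + 293*√293)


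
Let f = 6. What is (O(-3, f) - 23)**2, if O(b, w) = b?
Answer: 676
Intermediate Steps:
(O(-3, f) - 23)**2 = (-3 - 23)**2 = (-26)**2 = 676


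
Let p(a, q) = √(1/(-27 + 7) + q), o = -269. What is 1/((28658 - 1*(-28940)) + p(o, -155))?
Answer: 1151960/66350595181 - 2*I*√15505/66350595181 ≈ 1.7362e-5 - 3.7534e-9*I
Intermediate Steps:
p(a, q) = √(-1/20 + q) (p(a, q) = √(1/(-20) + q) = √(-1/20 + q))
1/((28658 - 1*(-28940)) + p(o, -155)) = 1/((28658 - 1*(-28940)) + √(-5 + 100*(-155))/10) = 1/((28658 + 28940) + √(-5 - 15500)/10) = 1/(57598 + √(-15505)/10) = 1/(57598 + (I*√15505)/10) = 1/(57598 + I*√15505/10)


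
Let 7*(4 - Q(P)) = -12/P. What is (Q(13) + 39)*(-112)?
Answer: -62800/13 ≈ -4830.8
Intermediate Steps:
Q(P) = 4 + 12/(7*P) (Q(P) = 4 - (-12)/(7*P) = 4 + 12/(7*P))
(Q(13) + 39)*(-112) = ((4 + (12/7)/13) + 39)*(-112) = ((4 + (12/7)*(1/13)) + 39)*(-112) = ((4 + 12/91) + 39)*(-112) = (376/91 + 39)*(-112) = (3925/91)*(-112) = -62800/13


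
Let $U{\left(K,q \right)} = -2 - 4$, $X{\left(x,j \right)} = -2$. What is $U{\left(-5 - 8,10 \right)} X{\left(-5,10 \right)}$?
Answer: $12$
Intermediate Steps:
$U{\left(K,q \right)} = -6$ ($U{\left(K,q \right)} = -2 - 4 = -6$)
$U{\left(-5 - 8,10 \right)} X{\left(-5,10 \right)} = \left(-6\right) \left(-2\right) = 12$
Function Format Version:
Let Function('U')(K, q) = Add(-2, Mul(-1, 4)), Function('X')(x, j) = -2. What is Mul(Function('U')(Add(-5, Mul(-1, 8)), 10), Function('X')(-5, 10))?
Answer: 12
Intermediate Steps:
Function('U')(K, q) = -6 (Function('U')(K, q) = Add(-2, -4) = -6)
Mul(Function('U')(Add(-5, Mul(-1, 8)), 10), Function('X')(-5, 10)) = Mul(-6, -2) = 12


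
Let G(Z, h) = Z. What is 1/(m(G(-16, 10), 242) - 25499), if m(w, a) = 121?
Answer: -1/25378 ≈ -3.9404e-5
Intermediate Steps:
1/(m(G(-16, 10), 242) - 25499) = 1/(121 - 25499) = 1/(-25378) = -1/25378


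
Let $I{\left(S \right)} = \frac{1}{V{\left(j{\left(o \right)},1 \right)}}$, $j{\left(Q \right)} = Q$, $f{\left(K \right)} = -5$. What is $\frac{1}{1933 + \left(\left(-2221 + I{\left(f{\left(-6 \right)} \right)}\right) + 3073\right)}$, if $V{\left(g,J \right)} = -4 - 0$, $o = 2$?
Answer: $\frac{4}{11139} \approx 0.0003591$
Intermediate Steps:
$V{\left(g,J \right)} = -4$ ($V{\left(g,J \right)} = -4 + 0 = -4$)
$I{\left(S \right)} = - \frac{1}{4}$ ($I{\left(S \right)} = \frac{1}{-4} = - \frac{1}{4}$)
$\frac{1}{1933 + \left(\left(-2221 + I{\left(f{\left(-6 \right)} \right)}\right) + 3073\right)} = \frac{1}{1933 + \left(\left(-2221 - \frac{1}{4}\right) + 3073\right)} = \frac{1}{1933 + \left(- \frac{8885}{4} + 3073\right)} = \frac{1}{1933 + \frac{3407}{4}} = \frac{1}{\frac{11139}{4}} = \frac{4}{11139}$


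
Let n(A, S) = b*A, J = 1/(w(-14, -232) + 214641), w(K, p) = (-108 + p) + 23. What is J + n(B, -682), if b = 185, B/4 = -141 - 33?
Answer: -27596358239/214324 ≈ -1.2876e+5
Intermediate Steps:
w(K, p) = -85 + p
B = -696 (B = 4*(-141 - 33) = 4*(-174) = -696)
J = 1/214324 (J = 1/((-85 - 232) + 214641) = 1/(-317 + 214641) = 1/214324 ≈ 4.6658e-6)
n(A, S) = 185*A
J + n(B, -682) = 1/214324 + 185*(-696) = 1/214324 - 128760 = -27596358239/214324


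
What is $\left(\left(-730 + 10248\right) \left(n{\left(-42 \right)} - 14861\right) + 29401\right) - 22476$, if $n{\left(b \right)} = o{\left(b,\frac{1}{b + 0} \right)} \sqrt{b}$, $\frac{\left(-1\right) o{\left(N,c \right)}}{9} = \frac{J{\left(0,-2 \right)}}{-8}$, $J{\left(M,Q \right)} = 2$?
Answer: $-141440073 + \frac{42831 i \sqrt{42}}{2} \approx -1.4144 \cdot 10^{8} + 1.3879 \cdot 10^{5} i$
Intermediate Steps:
$o{\left(N,c \right)} = \frac{9}{4}$ ($o{\left(N,c \right)} = - 9 \frac{2}{-8} = - 9 \cdot 2 \left(- \frac{1}{8}\right) = \left(-9\right) \left(- \frac{1}{4}\right) = \frac{9}{4}$)
$n{\left(b \right)} = \frac{9 \sqrt{b}}{4}$
$\left(\left(-730 + 10248\right) \left(n{\left(-42 \right)} - 14861\right) + 29401\right) - 22476 = \left(\left(-730 + 10248\right) \left(\frac{9 \sqrt{-42}}{4} - 14861\right) + 29401\right) - 22476 = \left(9518 \left(\frac{9 i \sqrt{42}}{4} - 14861\right) + 29401\right) - 22476 = \left(9518 \left(-14861 + \frac{9 i \sqrt{42}}{4}\right) + 29401\right) - 22476 = \left(\left(-141446998 + \frac{42831 i \sqrt{42}}{2}\right) + 29401\right) - 22476 = \left(-141417597 + \frac{42831 i \sqrt{42}}{2}\right) - 22476 = -141440073 + \frac{42831 i \sqrt{42}}{2}$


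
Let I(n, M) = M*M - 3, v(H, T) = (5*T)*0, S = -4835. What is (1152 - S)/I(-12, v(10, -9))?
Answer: -5987/3 ≈ -1995.7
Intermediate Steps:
v(H, T) = 0
I(n, M) = -3 + M² (I(n, M) = M² - 3 = -3 + M²)
(1152 - S)/I(-12, v(10, -9)) = (1152 - 1*(-4835))/(-3 + 0²) = (1152 + 4835)/(-3 + 0) = 5987/(-3) = 5987*(-⅓) = -5987/3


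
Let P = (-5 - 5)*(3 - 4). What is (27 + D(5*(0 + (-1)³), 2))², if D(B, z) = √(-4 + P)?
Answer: (27 + √6)² ≈ 867.27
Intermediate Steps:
P = 10 (P = -10*(-1) = 10)
D(B, z) = √6 (D(B, z) = √(-4 + 10) = √6)
(27 + D(5*(0 + (-1)³), 2))² = (27 + √6)²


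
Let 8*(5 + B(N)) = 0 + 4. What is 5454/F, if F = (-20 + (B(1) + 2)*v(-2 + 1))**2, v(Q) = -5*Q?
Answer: 21816/4225 ≈ 5.1636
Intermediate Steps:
B(N) = -9/2 (B(N) = -5 + (0 + 4)/8 = -5 + (1/8)*4 = -5 + 1/2 = -9/2)
F = 4225/4 (F = (-20 + (-9/2 + 2)*(-5*(-2 + 1)))**2 = (-20 - (-25)*(-1)/2)**2 = (-20 - 5/2*5)**2 = (-20 - 25/2)**2 = (-65/2)**2 = 4225/4 ≈ 1056.3)
5454/F = 5454/(4225/4) = 5454*(4/4225) = 21816/4225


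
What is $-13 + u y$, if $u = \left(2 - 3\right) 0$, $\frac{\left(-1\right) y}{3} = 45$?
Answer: $-13$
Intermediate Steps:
$y = -135$ ($y = \left(-3\right) 45 = -135$)
$u = 0$ ($u = \left(-1\right) 0 = 0$)
$-13 + u y = -13 + 0 \left(-135\right) = -13 + 0 = -13$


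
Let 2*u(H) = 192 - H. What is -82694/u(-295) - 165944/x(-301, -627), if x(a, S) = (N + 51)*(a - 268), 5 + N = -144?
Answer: -4651590192/13578047 ≈ -342.58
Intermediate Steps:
N = -149 (N = -5 - 144 = -149)
u(H) = 96 - H/2 (u(H) = (192 - H)/2 = 96 - H/2)
x(a, S) = 26264 - 98*a (x(a, S) = (-149 + 51)*(a - 268) = -98*(-268 + a) = 26264 - 98*a)
-82694/u(-295) - 165944/x(-301, -627) = -82694/(96 - ½*(-295)) - 165944/(26264 - 98*(-301)) = -82694/(96 + 295/2) - 165944/(26264 + 29498) = -82694/487/2 - 165944/55762 = -82694*2/487 - 165944*1/55762 = -165388/487 - 82972/27881 = -4651590192/13578047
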